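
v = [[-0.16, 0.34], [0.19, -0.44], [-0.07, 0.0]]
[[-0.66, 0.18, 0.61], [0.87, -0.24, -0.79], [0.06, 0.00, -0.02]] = v@[[-0.86, -0.05, 0.24], [-2.35, 0.52, 1.9]]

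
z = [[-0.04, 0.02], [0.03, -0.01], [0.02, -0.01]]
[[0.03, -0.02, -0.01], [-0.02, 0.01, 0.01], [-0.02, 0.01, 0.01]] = z@[[-0.21,-0.25,-0.06], [1.17,-1.43,-0.82]]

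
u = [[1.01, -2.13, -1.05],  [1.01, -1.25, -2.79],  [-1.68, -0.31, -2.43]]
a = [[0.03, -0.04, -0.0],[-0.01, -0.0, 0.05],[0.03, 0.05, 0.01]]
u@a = [[0.02, -0.09, -0.12], [-0.04, -0.18, -0.09], [-0.12, -0.05, -0.04]]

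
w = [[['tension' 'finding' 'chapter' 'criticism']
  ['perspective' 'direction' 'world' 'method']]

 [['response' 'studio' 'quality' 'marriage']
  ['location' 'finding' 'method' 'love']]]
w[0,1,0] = 'perspective'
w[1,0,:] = ['response', 'studio', 'quality', 'marriage']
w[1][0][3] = 'marriage'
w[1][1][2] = 'method'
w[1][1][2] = 'method'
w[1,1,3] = 'love'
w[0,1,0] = 'perspective'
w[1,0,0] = 'response'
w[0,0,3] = 'criticism'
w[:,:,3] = [['criticism', 'method'], ['marriage', 'love']]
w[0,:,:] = [['tension', 'finding', 'chapter', 'criticism'], ['perspective', 'direction', 'world', 'method']]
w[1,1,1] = 'finding'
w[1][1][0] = 'location'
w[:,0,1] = ['finding', 'studio']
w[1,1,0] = 'location'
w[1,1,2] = 'method'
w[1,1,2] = 'method'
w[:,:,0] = [['tension', 'perspective'], ['response', 'location']]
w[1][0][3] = 'marriage'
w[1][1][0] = 'location'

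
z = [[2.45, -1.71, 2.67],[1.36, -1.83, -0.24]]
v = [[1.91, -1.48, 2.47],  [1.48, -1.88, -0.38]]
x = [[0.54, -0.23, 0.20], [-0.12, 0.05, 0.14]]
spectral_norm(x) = 0.63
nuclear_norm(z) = 5.96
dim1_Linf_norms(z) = [2.67, 1.83]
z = x + v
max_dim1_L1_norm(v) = 5.86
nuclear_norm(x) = 0.80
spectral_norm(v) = 3.80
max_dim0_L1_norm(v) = 3.39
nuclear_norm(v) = 5.63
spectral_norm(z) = 4.31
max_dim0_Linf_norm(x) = 0.54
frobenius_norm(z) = 4.62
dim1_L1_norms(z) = [6.83, 3.43]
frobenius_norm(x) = 0.65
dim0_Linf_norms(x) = [0.54, 0.23, 0.2]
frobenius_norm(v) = 4.22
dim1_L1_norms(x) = [0.97, 0.31]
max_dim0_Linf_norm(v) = 2.47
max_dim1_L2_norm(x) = 0.62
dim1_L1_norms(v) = [5.86, 3.74]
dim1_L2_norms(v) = [3.46, 2.42]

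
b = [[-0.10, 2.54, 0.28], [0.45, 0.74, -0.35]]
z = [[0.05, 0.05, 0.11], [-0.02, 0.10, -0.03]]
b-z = [[-0.15, 2.49, 0.17], [0.47, 0.64, -0.32]]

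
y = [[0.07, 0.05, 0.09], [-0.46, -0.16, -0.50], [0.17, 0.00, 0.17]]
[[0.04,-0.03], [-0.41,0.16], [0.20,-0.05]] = y @ [[1.13,0.06], [-0.79,-0.06], [0.04,-0.35]]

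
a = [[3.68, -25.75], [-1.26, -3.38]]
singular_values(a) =[26.2, 1.71]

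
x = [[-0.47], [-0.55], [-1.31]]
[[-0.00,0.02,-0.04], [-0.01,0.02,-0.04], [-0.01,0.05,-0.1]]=x @ [[0.01,-0.04,0.08]]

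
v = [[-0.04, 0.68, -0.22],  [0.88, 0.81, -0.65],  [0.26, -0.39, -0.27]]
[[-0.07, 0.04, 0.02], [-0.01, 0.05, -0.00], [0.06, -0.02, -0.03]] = v@[[0.08,0.02,-0.02],  [-0.10,0.06,0.04],  [0.0,0.02,0.03]]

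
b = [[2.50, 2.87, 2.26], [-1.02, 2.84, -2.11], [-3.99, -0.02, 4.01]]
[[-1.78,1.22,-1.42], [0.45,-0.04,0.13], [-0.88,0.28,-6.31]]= b @ [[-0.16, 0.12, 0.68], [-0.18, 0.17, -0.38], [-0.38, 0.19, -0.90]]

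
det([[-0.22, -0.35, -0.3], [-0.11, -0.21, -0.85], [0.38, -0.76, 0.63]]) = 0.211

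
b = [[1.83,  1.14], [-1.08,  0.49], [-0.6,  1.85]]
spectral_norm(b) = 2.32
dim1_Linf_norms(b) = [1.83, 1.08, 1.85]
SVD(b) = [[-0.9,0.28], [0.16,-0.53], [-0.42,-0.80]] @ diag([2.3168635658923127, 2.1141530732283216]) @ [[-0.67, -0.74], [0.74, -0.67]]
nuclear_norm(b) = 4.43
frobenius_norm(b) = 3.14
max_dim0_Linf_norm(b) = 1.85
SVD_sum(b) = [[1.39, 1.54], [-0.24, -0.27], [0.65, 0.72]] + [[0.44, -0.4],[-0.84, 0.76],[-1.25, 1.13]]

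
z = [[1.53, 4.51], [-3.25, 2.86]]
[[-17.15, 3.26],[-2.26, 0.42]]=z@[[-2.04, 0.39], [-3.11, 0.59]]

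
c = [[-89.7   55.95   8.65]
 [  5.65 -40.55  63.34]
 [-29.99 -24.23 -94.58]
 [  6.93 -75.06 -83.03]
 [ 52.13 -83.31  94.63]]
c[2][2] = -94.58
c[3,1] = -75.06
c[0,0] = -89.7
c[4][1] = -83.31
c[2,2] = -94.58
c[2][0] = -29.99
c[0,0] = -89.7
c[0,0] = -89.7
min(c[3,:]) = -83.03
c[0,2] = 8.65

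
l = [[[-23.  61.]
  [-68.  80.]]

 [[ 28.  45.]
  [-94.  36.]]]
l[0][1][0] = -68.0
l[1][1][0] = -94.0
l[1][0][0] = 28.0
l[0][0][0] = -23.0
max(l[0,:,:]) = 80.0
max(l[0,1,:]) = 80.0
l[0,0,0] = -23.0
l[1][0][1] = 45.0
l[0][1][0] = -68.0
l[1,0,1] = 45.0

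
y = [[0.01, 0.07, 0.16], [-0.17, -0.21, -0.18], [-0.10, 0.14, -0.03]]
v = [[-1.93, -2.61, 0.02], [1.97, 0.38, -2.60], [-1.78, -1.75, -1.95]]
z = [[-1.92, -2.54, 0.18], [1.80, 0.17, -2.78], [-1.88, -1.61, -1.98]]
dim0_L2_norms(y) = [0.2, 0.26, 0.24]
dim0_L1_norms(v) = [5.68, 4.74, 4.57]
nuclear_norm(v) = 8.58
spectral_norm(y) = 0.36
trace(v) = -3.50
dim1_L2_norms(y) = [0.17, 0.32, 0.17]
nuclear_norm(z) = 8.67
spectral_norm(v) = 4.40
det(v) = -11.95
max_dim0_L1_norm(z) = 5.6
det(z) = -13.55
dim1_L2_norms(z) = [3.19, 3.32, 3.17]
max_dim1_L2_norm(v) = 3.28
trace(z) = -3.73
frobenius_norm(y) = 0.41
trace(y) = -0.23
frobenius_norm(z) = 5.59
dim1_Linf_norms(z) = [2.54, 2.78, 1.98]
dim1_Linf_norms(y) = [0.16, 0.21, 0.14]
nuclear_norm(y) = 0.63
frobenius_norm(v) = 5.60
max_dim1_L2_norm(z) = 3.32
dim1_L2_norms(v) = [3.25, 3.28, 3.17]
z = v + y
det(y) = -0.01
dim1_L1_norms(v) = [4.56, 4.95, 5.48]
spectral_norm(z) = 4.25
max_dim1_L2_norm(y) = 0.32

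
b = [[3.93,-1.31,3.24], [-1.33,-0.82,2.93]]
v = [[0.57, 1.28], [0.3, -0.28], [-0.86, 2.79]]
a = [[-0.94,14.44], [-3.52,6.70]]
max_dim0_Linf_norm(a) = 14.44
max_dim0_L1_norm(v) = 4.35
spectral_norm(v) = 3.14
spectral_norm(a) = 16.09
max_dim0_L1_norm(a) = 21.14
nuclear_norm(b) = 8.48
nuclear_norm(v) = 4.03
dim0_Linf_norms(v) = [0.86, 2.79]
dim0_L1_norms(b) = [5.26, 2.13, 6.17]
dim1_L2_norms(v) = [1.4, 0.41, 2.92]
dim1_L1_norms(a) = [15.38, 10.22]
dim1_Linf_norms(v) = [1.28, 0.3, 2.79]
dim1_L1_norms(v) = [1.85, 0.58, 3.65]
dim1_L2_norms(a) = [14.47, 7.57]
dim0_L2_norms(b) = [4.15, 1.55, 4.37]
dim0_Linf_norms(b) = [3.93, 1.31, 3.24]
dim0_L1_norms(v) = [1.73, 4.35]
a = b @ v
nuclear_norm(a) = 18.86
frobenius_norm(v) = 3.26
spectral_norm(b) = 5.41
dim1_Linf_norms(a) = [14.44, 6.7]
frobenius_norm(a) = 16.33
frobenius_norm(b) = 6.22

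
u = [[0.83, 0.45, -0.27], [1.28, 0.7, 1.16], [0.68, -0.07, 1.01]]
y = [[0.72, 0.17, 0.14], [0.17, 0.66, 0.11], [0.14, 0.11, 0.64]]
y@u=[[0.91,0.43,0.14], [1.06,0.53,0.83], [0.69,0.10,0.74]]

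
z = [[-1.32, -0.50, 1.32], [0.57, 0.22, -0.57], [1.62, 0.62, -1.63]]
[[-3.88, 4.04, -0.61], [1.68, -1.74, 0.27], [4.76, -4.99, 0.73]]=z @ [[3.45, 1.09, 2.22], [2.18, 0.64, 2.32], [1.34, 4.39, 2.64]]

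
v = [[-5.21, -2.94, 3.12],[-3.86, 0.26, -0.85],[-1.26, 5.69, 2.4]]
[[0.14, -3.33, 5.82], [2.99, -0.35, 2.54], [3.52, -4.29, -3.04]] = v @ [[-0.64, 0.27, -0.71],[0.65, -0.31, -0.70],[-0.41, -0.91, 0.02]]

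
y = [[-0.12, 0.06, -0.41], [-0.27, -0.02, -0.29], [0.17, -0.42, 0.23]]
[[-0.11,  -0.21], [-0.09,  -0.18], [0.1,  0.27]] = y @ [[0.11, 0.26],[-0.08, -0.32],[0.22, 0.39]]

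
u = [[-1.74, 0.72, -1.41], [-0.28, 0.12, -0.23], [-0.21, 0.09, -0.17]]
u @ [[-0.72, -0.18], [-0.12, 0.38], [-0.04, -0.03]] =[[1.22,  0.63], [0.20,  0.10], [0.15,  0.08]]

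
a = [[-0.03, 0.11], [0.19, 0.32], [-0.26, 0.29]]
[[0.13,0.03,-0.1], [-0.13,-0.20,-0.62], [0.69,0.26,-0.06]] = a @ [[-1.88, -1.04, -1.16], [0.7, -0.02, -1.25]]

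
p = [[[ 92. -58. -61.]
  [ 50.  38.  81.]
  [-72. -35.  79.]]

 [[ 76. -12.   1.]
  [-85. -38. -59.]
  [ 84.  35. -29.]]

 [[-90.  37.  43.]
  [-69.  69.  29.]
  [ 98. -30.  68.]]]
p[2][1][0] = -69.0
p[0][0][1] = -58.0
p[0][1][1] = 38.0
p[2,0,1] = 37.0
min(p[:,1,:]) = -85.0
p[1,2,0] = 84.0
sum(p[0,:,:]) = 114.0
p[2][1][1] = 69.0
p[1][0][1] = -12.0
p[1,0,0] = 76.0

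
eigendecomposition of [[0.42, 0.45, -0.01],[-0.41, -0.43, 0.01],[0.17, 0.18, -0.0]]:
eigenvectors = [[(0.7+0j), 0.70-0.00j, (0.04+0j)], [(-0.66+0.09j), -0.66-0.09j, (-0.01+0j)], [(0.27-0.04j), (0.27+0.04j), 1.00+0.00j]]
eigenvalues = [(-0.01+0.06j), (-0.01-0.06j), 0j]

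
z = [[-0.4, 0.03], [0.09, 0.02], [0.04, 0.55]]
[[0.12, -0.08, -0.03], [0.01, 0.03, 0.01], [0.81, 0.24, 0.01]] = z @ [[-0.19, 0.23, 0.07], [1.49, 0.42, 0.02]]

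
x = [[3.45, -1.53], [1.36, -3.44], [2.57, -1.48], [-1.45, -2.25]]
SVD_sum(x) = [[2.57, -2.45], [2.43, -2.31], [2.09, -1.99], [0.36, -0.35]] + [[0.88, 0.92], [-1.07, -1.13], [0.48, 0.51], [-1.81, -1.90]]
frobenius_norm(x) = 6.62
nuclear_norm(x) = 9.08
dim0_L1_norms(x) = [8.83, 8.7]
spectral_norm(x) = 5.70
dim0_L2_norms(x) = [4.74, 4.63]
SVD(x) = [[-0.62, 0.38], [-0.59, -0.46], [-0.51, 0.21], [-0.09, -0.78]] @ diag([5.696852295551227, 3.3812385190448664]) @ [[-0.72, 0.69], [0.69, 0.72]]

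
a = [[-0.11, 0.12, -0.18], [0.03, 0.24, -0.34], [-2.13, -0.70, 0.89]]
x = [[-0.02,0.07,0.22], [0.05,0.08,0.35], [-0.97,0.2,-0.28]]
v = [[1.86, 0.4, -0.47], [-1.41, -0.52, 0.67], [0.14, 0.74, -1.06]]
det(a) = -0.00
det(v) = -0.00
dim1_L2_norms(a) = [0.24, 0.42, 2.41]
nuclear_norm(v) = 3.76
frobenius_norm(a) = 2.46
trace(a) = 1.02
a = x @ v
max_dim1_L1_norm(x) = 1.45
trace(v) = 0.28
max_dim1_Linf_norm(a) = 2.13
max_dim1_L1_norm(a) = 3.72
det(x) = -0.00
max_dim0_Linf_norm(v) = 1.86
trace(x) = -0.22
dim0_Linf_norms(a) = [2.13, 0.7, 0.89]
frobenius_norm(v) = 2.87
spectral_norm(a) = 2.42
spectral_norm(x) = 1.04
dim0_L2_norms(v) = [2.34, 0.99, 1.34]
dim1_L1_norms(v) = [2.73, 2.6, 1.94]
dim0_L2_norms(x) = [0.97, 0.23, 0.5]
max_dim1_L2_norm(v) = 1.96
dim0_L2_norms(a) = [2.13, 0.75, 0.97]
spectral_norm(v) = 2.64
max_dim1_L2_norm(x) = 1.03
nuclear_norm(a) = 2.85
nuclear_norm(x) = 1.45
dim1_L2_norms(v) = [1.96, 1.65, 1.3]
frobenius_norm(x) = 1.12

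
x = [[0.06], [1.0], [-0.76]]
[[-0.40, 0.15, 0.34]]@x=[[-0.13]]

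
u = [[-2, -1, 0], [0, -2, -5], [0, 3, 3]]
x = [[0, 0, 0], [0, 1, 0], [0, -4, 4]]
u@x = [[0, -1, 0], [0, 18, -20], [0, -9, 12]]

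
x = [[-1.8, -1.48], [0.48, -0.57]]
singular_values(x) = [2.33, 0.75]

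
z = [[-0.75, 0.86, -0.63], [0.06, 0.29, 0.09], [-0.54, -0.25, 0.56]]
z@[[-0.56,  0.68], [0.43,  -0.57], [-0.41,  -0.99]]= [[1.05, -0.38], [0.05, -0.21], [-0.03, -0.78]]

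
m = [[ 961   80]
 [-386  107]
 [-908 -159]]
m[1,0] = -386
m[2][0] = -908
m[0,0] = 961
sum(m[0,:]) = 1041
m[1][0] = -386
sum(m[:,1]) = 28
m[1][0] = -386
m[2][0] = -908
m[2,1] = -159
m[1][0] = -386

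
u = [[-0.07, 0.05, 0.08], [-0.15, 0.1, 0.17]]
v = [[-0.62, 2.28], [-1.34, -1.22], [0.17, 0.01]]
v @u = [[-0.30, 0.2, 0.34], [0.28, -0.19, -0.31], [-0.01, 0.01, 0.02]]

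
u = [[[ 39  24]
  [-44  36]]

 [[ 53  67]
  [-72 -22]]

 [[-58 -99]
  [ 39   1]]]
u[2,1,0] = 39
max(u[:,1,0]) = 39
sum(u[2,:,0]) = -19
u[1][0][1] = 67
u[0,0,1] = 24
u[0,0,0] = 39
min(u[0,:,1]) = 24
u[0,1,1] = 36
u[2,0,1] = -99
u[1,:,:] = [[53, 67], [-72, -22]]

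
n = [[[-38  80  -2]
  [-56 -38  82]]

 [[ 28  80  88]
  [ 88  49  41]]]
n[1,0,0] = 28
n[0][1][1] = -38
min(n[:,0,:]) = -38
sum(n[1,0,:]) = 196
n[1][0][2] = 88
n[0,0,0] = -38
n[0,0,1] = 80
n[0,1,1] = -38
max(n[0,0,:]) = 80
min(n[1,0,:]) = 28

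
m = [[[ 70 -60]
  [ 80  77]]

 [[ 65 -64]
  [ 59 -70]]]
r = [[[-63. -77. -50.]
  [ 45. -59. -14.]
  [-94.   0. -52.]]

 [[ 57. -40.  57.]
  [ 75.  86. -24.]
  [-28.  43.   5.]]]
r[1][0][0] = 57.0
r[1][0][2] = 57.0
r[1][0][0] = 57.0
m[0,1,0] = 80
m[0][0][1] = -60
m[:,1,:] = [[80, 77], [59, -70]]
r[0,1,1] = -59.0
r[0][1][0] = 45.0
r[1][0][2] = 57.0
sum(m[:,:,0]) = 274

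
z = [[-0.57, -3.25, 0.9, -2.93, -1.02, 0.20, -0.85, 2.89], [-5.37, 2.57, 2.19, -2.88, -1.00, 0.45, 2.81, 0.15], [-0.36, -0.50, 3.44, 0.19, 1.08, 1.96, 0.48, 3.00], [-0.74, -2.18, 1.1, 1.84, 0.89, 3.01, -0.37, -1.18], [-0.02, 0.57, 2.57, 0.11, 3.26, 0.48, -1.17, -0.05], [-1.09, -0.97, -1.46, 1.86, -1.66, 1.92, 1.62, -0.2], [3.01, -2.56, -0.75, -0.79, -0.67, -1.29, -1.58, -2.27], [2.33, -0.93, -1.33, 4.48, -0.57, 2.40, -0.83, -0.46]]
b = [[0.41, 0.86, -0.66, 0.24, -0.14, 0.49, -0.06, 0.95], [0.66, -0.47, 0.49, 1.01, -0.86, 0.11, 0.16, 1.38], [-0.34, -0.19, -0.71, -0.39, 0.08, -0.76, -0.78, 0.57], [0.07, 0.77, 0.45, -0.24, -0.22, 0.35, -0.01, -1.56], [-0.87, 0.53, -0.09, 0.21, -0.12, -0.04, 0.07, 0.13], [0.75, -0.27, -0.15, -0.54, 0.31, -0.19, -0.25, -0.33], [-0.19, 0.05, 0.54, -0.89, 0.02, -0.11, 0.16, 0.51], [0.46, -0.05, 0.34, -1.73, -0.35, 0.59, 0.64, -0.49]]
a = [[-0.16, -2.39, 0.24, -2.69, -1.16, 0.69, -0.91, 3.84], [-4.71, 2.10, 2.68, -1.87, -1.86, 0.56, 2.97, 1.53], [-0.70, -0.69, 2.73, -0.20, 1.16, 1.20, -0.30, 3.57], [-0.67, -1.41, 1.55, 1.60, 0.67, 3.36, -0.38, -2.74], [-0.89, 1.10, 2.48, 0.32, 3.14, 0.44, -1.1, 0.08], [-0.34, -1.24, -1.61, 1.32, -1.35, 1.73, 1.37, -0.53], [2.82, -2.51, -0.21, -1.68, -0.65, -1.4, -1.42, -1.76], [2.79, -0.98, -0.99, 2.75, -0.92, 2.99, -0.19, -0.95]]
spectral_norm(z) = 9.83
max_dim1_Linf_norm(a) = 4.71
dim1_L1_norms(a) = [12.08, 18.28, 10.55, 12.38, 9.55, 9.49, 12.45, 12.56]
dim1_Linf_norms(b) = [0.95, 1.38, 0.78, 1.56, 0.87, 0.75, 0.89, 1.73]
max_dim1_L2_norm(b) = 2.14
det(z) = 363.26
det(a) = 4414.15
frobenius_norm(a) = 14.79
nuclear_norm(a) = 34.61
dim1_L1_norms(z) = [12.61, 17.42, 11.01, 11.31, 8.23, 10.78, 12.92, 13.33]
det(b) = 0.64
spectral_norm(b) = 2.96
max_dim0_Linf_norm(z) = 5.37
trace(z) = 10.42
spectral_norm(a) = 9.27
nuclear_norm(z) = 34.81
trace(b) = -1.65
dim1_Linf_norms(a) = [3.84, 4.71, 3.57, 3.36, 3.14, 1.73, 2.82, 2.99]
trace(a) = 8.77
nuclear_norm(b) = 11.00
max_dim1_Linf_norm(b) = 1.73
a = z + b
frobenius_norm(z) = 15.28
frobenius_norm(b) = 4.60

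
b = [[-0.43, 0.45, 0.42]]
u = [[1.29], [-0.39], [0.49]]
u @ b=[[-0.55, 0.58, 0.54], [0.17, -0.18, -0.16], [-0.21, 0.22, 0.21]]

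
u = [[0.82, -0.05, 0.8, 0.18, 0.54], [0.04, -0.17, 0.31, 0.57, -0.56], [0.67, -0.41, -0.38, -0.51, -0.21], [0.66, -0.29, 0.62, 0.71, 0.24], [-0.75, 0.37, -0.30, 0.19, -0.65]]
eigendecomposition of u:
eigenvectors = [[-0.38-0.12j,-0.38+0.12j,-0.16+0.18j,-0.16-0.18j,-0.48+0.00j], [-0.40-0.03j,-0.40+0.03j,(-0.64+0j),-0.64-0.00j,(-0.19+0j)], [0.27-0.12j,0.27+0.12j,(0.22-0.56j),0.22+0.56j,0.83+0.00j], [(-0.76+0j),-0.76-0.00j,-0.21+0.05j,(-0.21-0.05j),(-0.21+0j)], [-0.05+0.09j,-0.05-0.09j,(-0.18+0.31j),-0.18-0.31j,0.08+0.00j]]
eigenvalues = [(0.69+0.16j), (0.69-0.16j), (-0.24+0.49j), (-0.24-0.49j), (-0.57+0j)]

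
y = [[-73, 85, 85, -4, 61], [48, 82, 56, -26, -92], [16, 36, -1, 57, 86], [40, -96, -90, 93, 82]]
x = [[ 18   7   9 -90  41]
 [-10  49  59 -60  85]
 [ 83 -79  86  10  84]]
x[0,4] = 41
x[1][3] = -60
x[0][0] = 18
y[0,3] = -4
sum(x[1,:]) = 123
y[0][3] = -4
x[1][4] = 85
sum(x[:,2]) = 154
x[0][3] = -90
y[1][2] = 56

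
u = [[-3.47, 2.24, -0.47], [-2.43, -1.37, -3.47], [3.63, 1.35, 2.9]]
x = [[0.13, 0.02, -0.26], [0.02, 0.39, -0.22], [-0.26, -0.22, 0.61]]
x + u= [[-3.34,2.26,-0.73], [-2.41,-0.98,-3.69], [3.37,1.13,3.51]]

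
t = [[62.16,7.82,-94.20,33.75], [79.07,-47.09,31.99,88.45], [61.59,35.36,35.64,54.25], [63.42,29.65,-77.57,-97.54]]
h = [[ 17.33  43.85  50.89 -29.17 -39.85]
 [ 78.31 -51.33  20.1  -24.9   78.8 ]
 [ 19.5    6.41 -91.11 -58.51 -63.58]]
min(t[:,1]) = -47.09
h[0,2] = 50.89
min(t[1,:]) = -47.09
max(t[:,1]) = 35.36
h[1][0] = 78.31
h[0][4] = -39.85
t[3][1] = 29.65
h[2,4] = -63.58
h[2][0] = 19.5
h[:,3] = [-29.17, -24.9, -58.51]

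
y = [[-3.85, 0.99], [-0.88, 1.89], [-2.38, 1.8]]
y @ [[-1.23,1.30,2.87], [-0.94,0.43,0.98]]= [[3.8, -4.58, -10.08], [-0.69, -0.33, -0.67], [1.24, -2.32, -5.07]]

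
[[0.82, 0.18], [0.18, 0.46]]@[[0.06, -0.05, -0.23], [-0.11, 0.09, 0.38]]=[[0.03,-0.02,-0.12],  [-0.04,0.03,0.13]]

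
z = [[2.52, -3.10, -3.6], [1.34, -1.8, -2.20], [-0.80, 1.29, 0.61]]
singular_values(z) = [6.41, 0.59, 0.11]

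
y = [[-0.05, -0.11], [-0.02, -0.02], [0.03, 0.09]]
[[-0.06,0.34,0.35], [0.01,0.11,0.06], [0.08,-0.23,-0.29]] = y@[[-2.23, -3.99, 0.38], [1.59, -1.28, -3.31]]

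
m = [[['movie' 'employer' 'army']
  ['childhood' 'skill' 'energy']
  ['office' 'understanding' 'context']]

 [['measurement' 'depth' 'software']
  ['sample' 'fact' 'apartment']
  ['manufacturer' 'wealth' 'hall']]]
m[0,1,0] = 'childhood'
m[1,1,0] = 'sample'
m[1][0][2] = 'software'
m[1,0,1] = 'depth'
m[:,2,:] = [['office', 'understanding', 'context'], ['manufacturer', 'wealth', 'hall']]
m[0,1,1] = 'skill'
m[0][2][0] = 'office'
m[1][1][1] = 'fact'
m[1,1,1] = 'fact'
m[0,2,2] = 'context'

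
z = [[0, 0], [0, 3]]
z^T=[[0, 0], [0, 3]]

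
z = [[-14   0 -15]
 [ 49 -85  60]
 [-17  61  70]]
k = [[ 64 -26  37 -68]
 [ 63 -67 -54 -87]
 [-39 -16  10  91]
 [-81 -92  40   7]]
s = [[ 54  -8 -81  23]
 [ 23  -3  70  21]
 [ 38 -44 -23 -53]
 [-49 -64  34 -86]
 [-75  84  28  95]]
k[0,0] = 64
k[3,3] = 7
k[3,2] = 40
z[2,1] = 61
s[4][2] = 28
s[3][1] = -64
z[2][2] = 70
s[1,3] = 21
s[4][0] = -75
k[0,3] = -68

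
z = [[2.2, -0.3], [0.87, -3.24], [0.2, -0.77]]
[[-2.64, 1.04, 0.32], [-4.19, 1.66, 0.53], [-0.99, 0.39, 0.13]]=z@ [[-1.06, 0.42, 0.13], [1.01, -0.40, -0.13]]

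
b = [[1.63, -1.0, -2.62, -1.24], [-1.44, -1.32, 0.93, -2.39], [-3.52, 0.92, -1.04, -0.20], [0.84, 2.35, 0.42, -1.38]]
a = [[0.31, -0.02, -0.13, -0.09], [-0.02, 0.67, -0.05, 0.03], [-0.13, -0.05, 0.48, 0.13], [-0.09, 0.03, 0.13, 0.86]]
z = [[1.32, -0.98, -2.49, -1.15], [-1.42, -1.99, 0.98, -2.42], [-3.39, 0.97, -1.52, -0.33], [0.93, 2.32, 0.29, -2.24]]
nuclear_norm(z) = 13.96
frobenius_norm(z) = 7.02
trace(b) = -2.11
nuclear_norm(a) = 2.32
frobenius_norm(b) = 6.72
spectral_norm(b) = 4.28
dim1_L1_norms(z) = [5.94, 6.81, 6.21, 5.78]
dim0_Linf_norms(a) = [0.31, 0.67, 0.48, 0.86]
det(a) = 0.07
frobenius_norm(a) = 1.27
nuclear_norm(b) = 13.22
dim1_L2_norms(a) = [0.35, 0.67, 0.52, 0.87]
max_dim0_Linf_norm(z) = 3.39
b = z + a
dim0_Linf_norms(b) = [3.52, 2.35, 2.62, 2.39]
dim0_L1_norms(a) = [0.55, 0.77, 0.79, 1.11]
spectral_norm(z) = 4.06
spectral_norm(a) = 0.93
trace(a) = 2.32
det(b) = -112.01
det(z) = -145.08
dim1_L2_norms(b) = [3.47, 3.22, 3.79, 2.88]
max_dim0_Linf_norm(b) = 3.52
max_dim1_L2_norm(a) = 0.87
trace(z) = -4.43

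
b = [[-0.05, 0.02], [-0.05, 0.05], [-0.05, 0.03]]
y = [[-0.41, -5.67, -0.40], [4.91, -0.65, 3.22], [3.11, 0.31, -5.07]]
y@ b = [[0.32, -0.30], [-0.37, 0.16], [0.08, -0.07]]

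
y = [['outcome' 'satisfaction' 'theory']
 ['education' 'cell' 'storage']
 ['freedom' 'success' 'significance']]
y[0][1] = 'satisfaction'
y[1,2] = 'storage'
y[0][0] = 'outcome'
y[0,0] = 'outcome'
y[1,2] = 'storage'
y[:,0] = ['outcome', 'education', 'freedom']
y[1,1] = 'cell'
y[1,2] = 'storage'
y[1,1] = 'cell'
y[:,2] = ['theory', 'storage', 'significance']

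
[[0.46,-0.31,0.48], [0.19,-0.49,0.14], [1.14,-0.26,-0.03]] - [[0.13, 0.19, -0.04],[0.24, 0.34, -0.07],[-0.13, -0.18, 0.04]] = [[0.33, -0.50, 0.52],[-0.05, -0.83, 0.21],[1.27, -0.08, -0.07]]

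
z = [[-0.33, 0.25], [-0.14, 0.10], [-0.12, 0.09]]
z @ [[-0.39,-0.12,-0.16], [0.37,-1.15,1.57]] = [[0.22, -0.25, 0.45], [0.09, -0.10, 0.18], [0.08, -0.09, 0.16]]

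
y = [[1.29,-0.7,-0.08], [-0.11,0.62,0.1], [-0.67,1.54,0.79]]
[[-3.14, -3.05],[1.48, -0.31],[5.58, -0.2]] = y @ [[-1.33, -2.88], [1.75, -0.83], [2.52, -1.08]]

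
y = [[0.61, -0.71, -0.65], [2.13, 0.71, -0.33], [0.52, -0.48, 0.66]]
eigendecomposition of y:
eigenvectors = [[-0.06+0.53j, -0.06-0.53j, (-0.01+0j)], [(0.77+0j), 0.77-0.00j, (-0.67+0j)], [0.24+0.26j, (0.24-0.26j), 0.74+0.00j]]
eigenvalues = [(0.44+1.35j), (0.44-1.35j), (1.09+0j)]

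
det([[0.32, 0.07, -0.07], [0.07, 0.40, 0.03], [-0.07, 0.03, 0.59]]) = 0.070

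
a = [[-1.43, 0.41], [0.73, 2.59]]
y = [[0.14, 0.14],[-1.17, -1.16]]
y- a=[[1.57, -0.27], [-1.9, -3.75]]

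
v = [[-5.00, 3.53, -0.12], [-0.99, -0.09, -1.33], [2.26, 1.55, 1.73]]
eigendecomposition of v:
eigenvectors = [[0.93+0.00j, 0.15-0.29j, (0.15+0.29j)], [0.10+0.00j, (0.35-0.4j), 0.35+0.40j], [(-0.36+0j), (-0.78+0j), -0.78-0.00j]]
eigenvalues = [(-4.58+0j), (0.61+1.64j), (0.61-1.64j)]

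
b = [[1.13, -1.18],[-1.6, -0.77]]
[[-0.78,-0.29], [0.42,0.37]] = b @ [[-0.4, -0.24], [0.28, 0.02]]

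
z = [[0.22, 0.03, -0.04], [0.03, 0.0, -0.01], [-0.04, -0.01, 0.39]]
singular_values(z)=[0.4, 0.21, 0.0]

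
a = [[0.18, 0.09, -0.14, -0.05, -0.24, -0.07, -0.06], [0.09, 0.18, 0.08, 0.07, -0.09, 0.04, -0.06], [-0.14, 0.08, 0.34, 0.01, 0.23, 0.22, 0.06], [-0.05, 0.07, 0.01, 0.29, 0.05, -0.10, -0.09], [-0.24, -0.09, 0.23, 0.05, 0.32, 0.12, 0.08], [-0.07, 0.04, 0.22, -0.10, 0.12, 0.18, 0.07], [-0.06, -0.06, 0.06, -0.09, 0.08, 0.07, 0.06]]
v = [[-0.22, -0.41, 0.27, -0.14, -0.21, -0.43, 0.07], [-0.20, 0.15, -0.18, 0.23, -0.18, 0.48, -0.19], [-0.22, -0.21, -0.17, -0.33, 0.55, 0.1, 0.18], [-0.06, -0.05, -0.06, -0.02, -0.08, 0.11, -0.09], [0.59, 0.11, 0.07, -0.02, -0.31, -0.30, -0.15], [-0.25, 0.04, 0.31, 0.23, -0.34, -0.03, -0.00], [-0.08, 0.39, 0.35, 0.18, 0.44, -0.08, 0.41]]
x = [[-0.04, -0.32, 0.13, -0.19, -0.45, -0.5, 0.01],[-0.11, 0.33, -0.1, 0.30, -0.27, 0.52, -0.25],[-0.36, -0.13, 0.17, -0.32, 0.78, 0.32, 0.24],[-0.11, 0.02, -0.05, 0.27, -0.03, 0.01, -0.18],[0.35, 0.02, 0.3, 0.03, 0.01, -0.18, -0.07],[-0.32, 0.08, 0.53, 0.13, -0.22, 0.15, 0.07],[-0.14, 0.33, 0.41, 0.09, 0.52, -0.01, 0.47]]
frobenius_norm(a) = 0.97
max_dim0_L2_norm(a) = 0.5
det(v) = 0.00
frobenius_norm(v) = 1.79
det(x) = 0.00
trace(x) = 1.36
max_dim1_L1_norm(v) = 1.93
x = v + a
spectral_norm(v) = 1.06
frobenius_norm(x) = 1.98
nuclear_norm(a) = 1.57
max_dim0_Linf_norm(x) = 0.78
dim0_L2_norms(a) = [0.36, 0.26, 0.5, 0.33, 0.49, 0.34, 0.18]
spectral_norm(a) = 0.82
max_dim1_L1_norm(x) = 2.32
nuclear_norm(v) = 3.62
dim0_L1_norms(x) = [1.43, 1.23, 1.69, 1.33, 2.28, 1.69, 1.29]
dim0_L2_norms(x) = [0.63, 0.59, 0.77, 0.57, 1.1, 0.82, 0.62]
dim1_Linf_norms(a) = [0.24, 0.18, 0.34, 0.29, 0.32, 0.22, 0.09]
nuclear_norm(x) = 4.37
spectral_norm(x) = 1.32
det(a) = -0.00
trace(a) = 1.55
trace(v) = -0.19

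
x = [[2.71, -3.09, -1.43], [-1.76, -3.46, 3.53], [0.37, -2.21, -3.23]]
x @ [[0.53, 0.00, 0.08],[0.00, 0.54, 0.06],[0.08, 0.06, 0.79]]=[[1.32,-1.75,-1.1],[-0.65,-1.66,2.44],[-0.06,-1.39,-2.65]]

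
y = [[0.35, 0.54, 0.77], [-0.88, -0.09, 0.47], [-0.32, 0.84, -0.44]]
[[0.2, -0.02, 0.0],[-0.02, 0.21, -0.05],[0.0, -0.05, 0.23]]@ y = [[0.09, 0.11, 0.14], [-0.18, -0.07, 0.11], [-0.03, 0.20, -0.12]]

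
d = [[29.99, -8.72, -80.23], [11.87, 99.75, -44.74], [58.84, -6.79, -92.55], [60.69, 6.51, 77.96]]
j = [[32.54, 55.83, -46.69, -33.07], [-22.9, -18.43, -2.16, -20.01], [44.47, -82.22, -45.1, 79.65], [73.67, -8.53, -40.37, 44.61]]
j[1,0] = -22.9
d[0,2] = -80.23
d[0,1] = -8.72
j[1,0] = -22.9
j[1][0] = -22.9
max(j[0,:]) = 55.83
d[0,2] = -80.23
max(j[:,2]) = -2.16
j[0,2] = -46.69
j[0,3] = -33.07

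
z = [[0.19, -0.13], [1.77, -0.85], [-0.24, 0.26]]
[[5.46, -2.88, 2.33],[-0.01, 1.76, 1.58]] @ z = [[-4.62,2.34], [2.73,-1.08]]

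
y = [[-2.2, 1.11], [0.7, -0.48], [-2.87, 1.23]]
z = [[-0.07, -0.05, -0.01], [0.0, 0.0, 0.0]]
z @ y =[[0.15,-0.07], [0.00,0.00]]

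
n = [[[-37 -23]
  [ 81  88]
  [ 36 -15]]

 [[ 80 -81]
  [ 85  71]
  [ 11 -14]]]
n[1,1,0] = 85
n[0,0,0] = -37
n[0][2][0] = 36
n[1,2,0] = 11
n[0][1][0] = 81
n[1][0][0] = 80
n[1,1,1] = 71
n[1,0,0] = 80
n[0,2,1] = -15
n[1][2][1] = -14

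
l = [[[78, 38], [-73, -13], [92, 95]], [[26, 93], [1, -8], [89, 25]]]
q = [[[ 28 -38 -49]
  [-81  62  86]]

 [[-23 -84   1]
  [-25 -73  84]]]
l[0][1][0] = -73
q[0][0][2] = -49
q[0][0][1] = -38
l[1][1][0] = 1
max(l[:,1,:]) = 1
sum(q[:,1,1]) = -11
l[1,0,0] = 26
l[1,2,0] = 89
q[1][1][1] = -73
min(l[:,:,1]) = -13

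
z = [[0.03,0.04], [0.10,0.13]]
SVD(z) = [[-0.29, -0.96], [-0.96, 0.29]] @ diag([0.17146329012360156, 0.0005832152172509526]) @ [[-0.61, -0.79], [0.79, -0.61]]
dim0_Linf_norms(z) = [0.1, 0.13]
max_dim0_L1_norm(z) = 0.17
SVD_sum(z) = [[0.03, 0.04], [0.10, 0.13]] + [[-0.0, 0.00], [0.0, -0.0]]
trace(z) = 0.16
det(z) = -0.00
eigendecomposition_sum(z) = [[-0.0,0.0], [0.0,-0.0]] + [[0.03, 0.04], [0.10, 0.13]]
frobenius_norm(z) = 0.17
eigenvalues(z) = [-0.0, 0.16]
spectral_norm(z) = 0.17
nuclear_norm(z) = 0.17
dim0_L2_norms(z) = [0.1, 0.14]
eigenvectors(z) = [[-0.79,-0.29],[0.61,-0.96]]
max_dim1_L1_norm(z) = 0.23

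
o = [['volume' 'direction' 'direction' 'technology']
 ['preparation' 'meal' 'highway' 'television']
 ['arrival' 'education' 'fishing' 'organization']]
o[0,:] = ['volume', 'direction', 'direction', 'technology']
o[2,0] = 'arrival'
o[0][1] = 'direction'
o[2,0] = 'arrival'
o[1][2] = 'highway'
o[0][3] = 'technology'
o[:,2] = ['direction', 'highway', 'fishing']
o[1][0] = 'preparation'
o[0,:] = ['volume', 'direction', 'direction', 'technology']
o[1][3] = 'television'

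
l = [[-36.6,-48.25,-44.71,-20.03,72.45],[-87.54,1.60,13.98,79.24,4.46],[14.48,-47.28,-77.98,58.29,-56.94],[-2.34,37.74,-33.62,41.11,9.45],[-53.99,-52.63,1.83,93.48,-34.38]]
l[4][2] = 1.83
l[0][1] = -48.25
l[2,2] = -77.98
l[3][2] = -33.62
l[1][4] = 4.46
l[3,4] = 9.45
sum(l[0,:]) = -77.14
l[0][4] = 72.45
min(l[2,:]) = -77.98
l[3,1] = 37.74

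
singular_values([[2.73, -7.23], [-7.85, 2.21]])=[10.03, 5.06]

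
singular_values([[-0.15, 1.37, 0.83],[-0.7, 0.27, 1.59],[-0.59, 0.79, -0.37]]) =[2.18, 1.28, 0.63]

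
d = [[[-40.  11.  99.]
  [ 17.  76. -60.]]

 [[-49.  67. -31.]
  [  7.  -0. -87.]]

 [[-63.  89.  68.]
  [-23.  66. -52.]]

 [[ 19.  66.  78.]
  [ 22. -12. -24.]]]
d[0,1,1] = 76.0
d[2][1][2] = -52.0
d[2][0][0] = -63.0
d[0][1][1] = 76.0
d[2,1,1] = 66.0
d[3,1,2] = -24.0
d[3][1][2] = -24.0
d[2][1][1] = 66.0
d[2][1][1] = 66.0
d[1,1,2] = -87.0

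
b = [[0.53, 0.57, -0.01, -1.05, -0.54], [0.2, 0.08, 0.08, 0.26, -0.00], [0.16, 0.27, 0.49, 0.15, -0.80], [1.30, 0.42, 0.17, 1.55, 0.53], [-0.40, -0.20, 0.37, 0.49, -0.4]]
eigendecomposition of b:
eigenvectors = [[0.29-0.56j, 0.29+0.56j, -0.03+0.00j, -0.05+0.00j, (-0.23+0j)], [-0.12-0.01j, -0.12+0.01j, (-0.03+0j), (0.08+0j), 0.40+0.00j], [-0.14-0.16j, (-0.14+0.16j), (-0.74+0j), (-0.84+0j), (0.72+0j)], [-0.68+0.00j, (-0.68-0j), (0.28+0j), (0.27+0j), -0.16+0.00j], [(-0.17+0.2j), -0.17-0.20j, -0.61+0.00j, -0.46+0.00j, (0.5+0j)]]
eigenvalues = [(1.23+0.96j), (1.23-0.96j), (-0.21+0j), (-0.01+0j), 0j]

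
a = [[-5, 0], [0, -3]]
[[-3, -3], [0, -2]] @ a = [[15, 9], [0, 6]]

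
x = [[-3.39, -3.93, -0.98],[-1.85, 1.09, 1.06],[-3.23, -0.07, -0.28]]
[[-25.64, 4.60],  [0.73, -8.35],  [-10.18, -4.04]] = x@[[2.89, 1.58],[3.50, -1.69],[2.13, -3.38]]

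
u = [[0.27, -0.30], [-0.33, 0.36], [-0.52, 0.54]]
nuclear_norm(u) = 1.00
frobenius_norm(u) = 0.98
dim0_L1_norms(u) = [1.12, 1.2]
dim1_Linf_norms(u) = [0.3, 0.36, 0.54]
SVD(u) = [[-0.41,0.63], [0.5,-0.45], [0.76,0.63]] @ diag([0.9814298382955791, 0.013981148132876079]) @ [[-0.69, 0.73], [-0.73, -0.69]]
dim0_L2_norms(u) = [0.67, 0.71]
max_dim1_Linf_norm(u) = 0.54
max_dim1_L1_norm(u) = 1.06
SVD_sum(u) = [[0.28, -0.29], [-0.33, 0.36], [-0.51, 0.55]] + [[-0.01,  -0.01], [0.0,  0.0], [-0.01,  -0.01]]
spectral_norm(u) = 0.98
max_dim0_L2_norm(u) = 0.71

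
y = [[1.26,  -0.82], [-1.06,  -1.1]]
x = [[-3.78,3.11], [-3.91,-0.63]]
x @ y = [[-8.06, -0.32],  [-4.26, 3.90]]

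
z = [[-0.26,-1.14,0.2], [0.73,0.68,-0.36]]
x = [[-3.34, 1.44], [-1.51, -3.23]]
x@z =[[1.92,4.79,-1.19], [-1.97,-0.48,0.86]]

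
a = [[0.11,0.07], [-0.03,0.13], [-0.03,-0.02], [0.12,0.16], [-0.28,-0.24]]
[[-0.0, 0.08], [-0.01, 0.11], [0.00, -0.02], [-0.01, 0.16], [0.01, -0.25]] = a @ [[-0.01, 0.14], [-0.05, 0.88]]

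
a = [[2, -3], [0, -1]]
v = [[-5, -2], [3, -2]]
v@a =[[-10, 17], [6, -7]]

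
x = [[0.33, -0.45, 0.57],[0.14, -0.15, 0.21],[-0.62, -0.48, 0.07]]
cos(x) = [[1.16, 0.19, -0.07], [0.05, 1.07, -0.03], [0.17, -0.16, 1.23]]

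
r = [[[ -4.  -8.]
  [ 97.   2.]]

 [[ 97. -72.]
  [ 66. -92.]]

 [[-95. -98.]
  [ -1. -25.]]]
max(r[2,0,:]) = -95.0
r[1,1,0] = 66.0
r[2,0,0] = -95.0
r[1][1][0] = 66.0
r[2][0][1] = -98.0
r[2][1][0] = -1.0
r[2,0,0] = -95.0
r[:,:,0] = [[-4.0, 97.0], [97.0, 66.0], [-95.0, -1.0]]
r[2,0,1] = -98.0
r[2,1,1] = -25.0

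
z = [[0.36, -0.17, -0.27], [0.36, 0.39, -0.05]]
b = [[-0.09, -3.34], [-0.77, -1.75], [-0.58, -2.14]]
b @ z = [[-1.23, -1.29, 0.19], [-0.91, -0.55, 0.3], [-0.98, -0.74, 0.26]]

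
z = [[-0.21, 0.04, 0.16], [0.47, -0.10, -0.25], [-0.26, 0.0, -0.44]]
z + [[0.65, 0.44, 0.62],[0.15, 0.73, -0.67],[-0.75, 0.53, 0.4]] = [[0.44,0.48,0.78], [0.62,0.63,-0.92], [-1.01,0.53,-0.04]]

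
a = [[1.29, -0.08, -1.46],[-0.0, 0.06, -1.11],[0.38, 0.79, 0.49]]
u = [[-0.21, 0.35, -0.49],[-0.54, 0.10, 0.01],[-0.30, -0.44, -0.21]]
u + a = [[1.08, 0.27, -1.95], [-0.54, 0.16, -1.1], [0.08, 0.35, 0.28]]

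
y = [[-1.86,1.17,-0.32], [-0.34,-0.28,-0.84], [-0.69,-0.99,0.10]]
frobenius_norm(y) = 2.70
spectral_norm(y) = 2.24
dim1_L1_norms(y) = [3.35, 1.46, 1.78]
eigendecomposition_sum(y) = [[-0.94-0.48j, (0.49+0.99j), -0.05+0.41j], [-0.19-0.74j, -0.30+0.74j, -0.25+0.17j], [(-0.31-0.76j), -0.22+0.82j, (-0.24+0.21j)]] + [[-0.94+0.48j, (0.49-0.99j), -0.05-0.41j], [-0.19+0.74j, (-0.3-0.74j), (-0.25-0.17j)], [-0.31+0.76j, (-0.22-0.82j), -0.24-0.21j]] + [[0.03-0.00j, (0.2+0j), (-0.21+0j)], [0.05-0.00j, 0.32+0.00j, (-0.34+0j)], [-0.08+0.00j, -0.55-0.00j, 0.58-0.00j]]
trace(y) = -2.04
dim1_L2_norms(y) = [2.22, 0.95, 1.21]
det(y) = 2.27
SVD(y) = [[-0.99, -0.1, -0.11], [-0.14, 0.43, 0.89], [-0.04, 0.9, -0.44]] @ diag([2.239966197734592, 1.2884713443716873, 0.7868246486603291]) @ [[0.86,-0.48,0.19], [-0.45,-0.87,-0.18], [0.26,0.07,-0.96]]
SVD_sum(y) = [[-1.9, 1.06, -0.43], [-0.27, 0.15, -0.06], [-0.08, 0.05, -0.02]] + [[0.06, 0.11, 0.02],[-0.25, -0.48, -0.1],[-0.52, -1.01, -0.21]] + [[-0.02, -0.01, 0.08],[0.18, 0.05, -0.68],[-0.09, -0.02, 0.33]]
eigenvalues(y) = [(-1.49+0.47j), (-1.49-0.47j), (0.93+0j)]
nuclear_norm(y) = 4.32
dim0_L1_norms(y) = [2.89, 2.44, 1.26]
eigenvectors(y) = [[-0.69+0.00j, (-0.69-0j), -0.30+0.00j], [(-0.33-0.37j), (-0.33+0.37j), (-0.49+0j)], [(-0.4-0.35j), (-0.4+0.35j), (0.82+0j)]]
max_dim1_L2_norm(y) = 2.22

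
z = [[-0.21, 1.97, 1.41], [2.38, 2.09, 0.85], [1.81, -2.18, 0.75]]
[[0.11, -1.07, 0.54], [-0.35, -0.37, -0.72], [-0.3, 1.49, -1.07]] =z @ [[-0.17, 0.28, -0.47],[0.01, -0.47, 0.14],[0.04, -0.06, 0.12]]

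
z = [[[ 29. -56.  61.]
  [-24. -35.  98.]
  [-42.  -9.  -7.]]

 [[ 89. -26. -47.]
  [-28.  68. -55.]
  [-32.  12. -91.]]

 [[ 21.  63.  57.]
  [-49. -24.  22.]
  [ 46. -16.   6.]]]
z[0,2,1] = -9.0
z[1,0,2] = -47.0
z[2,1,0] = -49.0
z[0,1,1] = -35.0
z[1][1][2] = -55.0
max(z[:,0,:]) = 89.0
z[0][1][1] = -35.0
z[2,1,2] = 22.0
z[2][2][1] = -16.0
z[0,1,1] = -35.0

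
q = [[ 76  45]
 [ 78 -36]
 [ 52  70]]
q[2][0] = 52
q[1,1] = -36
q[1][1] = -36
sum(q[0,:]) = 121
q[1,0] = 78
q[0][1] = 45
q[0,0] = 76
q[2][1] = 70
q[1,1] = -36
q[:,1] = [45, -36, 70]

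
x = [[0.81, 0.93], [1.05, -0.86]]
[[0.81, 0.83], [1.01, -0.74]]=x@ [[0.98, 0.02], [0.02, 0.88]]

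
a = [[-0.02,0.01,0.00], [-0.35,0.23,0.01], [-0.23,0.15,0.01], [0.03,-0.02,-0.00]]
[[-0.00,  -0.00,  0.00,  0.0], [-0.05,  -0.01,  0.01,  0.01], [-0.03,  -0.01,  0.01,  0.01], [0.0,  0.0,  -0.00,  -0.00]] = a @[[0.1, 0.03, -0.02, 0.04], [-0.05, -0.01, 0.03, 0.11], [0.00, -0.04, 0.1, -0.04]]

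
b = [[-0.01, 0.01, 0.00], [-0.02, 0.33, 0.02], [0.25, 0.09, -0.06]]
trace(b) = 0.26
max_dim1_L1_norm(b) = 0.4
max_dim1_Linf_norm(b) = 0.33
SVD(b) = [[0.02, -0.05, 1.00], [0.90, -0.44, -0.04], [0.44, 0.90, 0.03]] @ diag([0.3484946665759976, 0.2502858110927211, 0.0029120669193979563]) @ [[0.27, 0.96, -0.03], [0.93, -0.26, -0.25], [-0.25, 0.04, -0.97]]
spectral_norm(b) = 0.35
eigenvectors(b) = [[0.01, -0.2, 0.03], [-0.05, 0.05, 0.97], [1.0, -0.98, 0.24]]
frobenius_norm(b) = 0.43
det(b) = 0.00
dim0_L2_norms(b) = [0.25, 0.34, 0.06]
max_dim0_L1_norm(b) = 0.43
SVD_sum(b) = [[0.00, 0.01, -0.00], [0.08, 0.3, -0.01], [0.04, 0.15, -0.00]] + [[-0.01,0.0,0.00], [-0.1,0.03,0.03], [0.21,-0.06,-0.06]] + [[-0.0,0.00,-0.0], [0.00,-0.00,0.0], [-0.0,0.0,-0.0]]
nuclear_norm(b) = 0.60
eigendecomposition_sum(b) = [[0.0, 0.0, -0.00],  [-0.02, -0.00, 0.0],  [0.31, 0.01, -0.06]] + [[-0.01, 0.00, 0.00], [0.0, -0.00, -0.0], [-0.06, 0.0, 0.0]] + [[-0.00, 0.01, 0.00], [-0.01, 0.33, 0.02], [-0.0, 0.08, 0.0]]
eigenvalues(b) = [-0.06, -0.01, 0.33]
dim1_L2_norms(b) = [0.01, 0.33, 0.27]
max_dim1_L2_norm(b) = 0.33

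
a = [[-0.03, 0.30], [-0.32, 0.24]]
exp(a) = [[0.92, 0.33], [-0.35, 1.22]]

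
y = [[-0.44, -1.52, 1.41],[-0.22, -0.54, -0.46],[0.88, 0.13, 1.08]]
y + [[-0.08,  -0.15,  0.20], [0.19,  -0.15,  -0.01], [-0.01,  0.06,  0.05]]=[[-0.52, -1.67, 1.61], [-0.03, -0.69, -0.47], [0.87, 0.19, 1.13]]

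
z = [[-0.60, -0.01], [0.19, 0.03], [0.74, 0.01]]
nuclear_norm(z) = 1.00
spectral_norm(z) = 0.97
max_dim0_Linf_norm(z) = 0.74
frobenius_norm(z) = 0.97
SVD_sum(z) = [[-0.6, -0.01], [0.19, 0.0], [0.74, 0.01]] + [[-0.00, 0.0], [-0.00, 0.03], [0.00, -0.00]]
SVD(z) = [[-0.62,-0.08], [0.2,-0.98], [0.76,0.19]] @ diag([0.9716413260404764, 0.026704560103189754]) @ [[1.00, 0.02],[0.02, -1.0]]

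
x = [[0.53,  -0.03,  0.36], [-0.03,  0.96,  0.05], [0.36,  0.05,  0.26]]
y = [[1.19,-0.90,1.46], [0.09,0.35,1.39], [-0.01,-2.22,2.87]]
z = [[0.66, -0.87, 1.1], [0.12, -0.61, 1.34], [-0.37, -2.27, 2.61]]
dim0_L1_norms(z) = [1.15, 3.75, 5.05]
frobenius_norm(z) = 4.08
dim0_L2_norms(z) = [0.77, 2.51, 3.13]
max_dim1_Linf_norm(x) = 0.96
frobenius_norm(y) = 4.43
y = x + z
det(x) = 0.01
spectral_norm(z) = 3.99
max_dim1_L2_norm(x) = 0.96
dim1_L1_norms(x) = [0.92, 1.04, 0.67]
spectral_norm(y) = 4.15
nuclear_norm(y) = 6.31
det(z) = 1.11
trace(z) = 2.66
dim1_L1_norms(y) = [3.55, 1.83, 5.1]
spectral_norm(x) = 0.96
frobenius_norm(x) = 1.24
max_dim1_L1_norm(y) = 5.1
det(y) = 4.83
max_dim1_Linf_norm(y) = 2.87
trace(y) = 4.41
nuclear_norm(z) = 5.13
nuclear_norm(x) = 1.75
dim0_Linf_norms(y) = [1.19, 2.22, 2.87]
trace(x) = 1.75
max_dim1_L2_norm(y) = 3.63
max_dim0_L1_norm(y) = 5.72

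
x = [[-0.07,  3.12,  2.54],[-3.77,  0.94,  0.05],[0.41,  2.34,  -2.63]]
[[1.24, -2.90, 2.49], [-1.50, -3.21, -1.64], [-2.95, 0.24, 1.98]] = x @ [[0.33, 0.71, 0.63], [-0.32, -0.54, 0.78], [0.89, -0.46, 0.04]]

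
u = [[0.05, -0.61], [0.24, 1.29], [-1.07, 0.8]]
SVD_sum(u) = [[0.19, -0.56], [-0.37, 1.08], [-0.36, 1.04]] + [[-0.14, -0.05], [0.61, 0.21], [-0.71, -0.24]]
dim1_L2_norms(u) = [0.61, 1.31, 1.34]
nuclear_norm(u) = 2.70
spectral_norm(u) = 1.70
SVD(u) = [[0.35, -0.15],[-0.67, 0.65],[-0.65, -0.75]] @ diag([1.6957114739761718, 1.0028771594894152]) @ [[0.33,-0.95], [0.95,0.33]]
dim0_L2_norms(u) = [1.1, 1.64]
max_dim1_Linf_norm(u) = 1.29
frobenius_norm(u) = 1.97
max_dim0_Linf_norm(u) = 1.29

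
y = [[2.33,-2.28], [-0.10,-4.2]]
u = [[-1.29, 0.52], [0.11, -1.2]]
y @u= [[-3.26, 3.95],[-0.33, 4.99]]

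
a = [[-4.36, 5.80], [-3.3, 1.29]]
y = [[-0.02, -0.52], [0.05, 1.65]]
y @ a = [[1.80,  -0.79], [-5.66,  2.42]]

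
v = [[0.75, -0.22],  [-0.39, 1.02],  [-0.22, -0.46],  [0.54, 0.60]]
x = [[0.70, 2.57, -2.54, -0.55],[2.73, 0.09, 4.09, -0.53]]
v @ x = [[-0.08, 1.91, -2.80, -0.30],[2.51, -0.91, 5.16, -0.33],[-1.41, -0.61, -1.32, 0.36],[2.02, 1.44, 1.08, -0.62]]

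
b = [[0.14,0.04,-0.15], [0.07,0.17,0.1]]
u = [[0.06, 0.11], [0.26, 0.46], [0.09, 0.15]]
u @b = [[0.02, 0.02, 0.00], [0.07, 0.09, 0.01], [0.02, 0.03, 0.0]]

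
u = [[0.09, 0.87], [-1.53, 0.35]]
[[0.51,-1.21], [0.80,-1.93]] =u@[[-0.38, 0.92], [0.62, -1.49]]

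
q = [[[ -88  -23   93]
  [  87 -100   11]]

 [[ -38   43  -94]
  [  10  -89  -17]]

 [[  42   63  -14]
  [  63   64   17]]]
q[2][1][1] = 64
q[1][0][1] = 43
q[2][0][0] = 42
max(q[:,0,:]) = 93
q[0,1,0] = 87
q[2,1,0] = 63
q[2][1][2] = 17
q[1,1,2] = -17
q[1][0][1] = 43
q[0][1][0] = 87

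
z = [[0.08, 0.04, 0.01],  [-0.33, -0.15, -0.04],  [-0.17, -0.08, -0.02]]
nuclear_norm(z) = 0.42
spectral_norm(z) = 0.42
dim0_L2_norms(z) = [0.38, 0.17, 0.05]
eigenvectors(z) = [[0.25, -0.38, -0.07],  [-0.85, 0.77, -0.11],  [-0.46, 0.51, 0.99]]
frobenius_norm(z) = 0.42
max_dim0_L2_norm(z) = 0.38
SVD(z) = [[-0.21, -0.78, 0.59],[0.87, -0.43, -0.25],[0.45, 0.46, 0.77]] @ diag([0.4204589700423314, 0.0037210181436579566, 0.0006391673618151417]) @ [[-0.90, -0.42, -0.11], [0.41, -0.91, 0.06], [-0.12, 0.01, 0.99]]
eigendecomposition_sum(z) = [[0.12, 0.05, 0.01], [-0.42, -0.17, -0.05], [-0.23, -0.09, -0.03]] + [[-0.04, -0.01, -0.00], [0.09, 0.02, 0.01], [0.06, 0.01, 0.01]] + [[-0.00, 0.00, -0.0],  [-0.00, 0.00, -0.0],  [0.0, -0.00, 0.0]]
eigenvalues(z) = [-0.08, -0.02, 0.0]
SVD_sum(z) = [[0.08, 0.04, 0.01],[-0.33, -0.15, -0.04],[-0.17, -0.08, -0.02]] + [[-0.00, 0.00, -0.00], [-0.00, 0.00, -0.0], [0.0, -0.0, 0.00]] + [[-0.00, 0.00, 0.0],[0.0, -0.0, -0.0],[-0.00, 0.0, 0.00]]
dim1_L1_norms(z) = [0.13, 0.52, 0.27]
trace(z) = -0.09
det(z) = 0.00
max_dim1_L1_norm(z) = 0.52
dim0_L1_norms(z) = [0.58, 0.27, 0.07]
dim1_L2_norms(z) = [0.09, 0.36, 0.19]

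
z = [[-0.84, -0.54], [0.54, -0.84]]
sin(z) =[[-0.86, -0.38], [0.38, -0.86]]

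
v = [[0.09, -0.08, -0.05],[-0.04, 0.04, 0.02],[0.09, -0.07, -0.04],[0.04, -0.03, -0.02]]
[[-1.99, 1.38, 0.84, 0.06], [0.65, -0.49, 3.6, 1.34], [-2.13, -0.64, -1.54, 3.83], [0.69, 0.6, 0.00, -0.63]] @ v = [[-0.16,  0.15,  0.09], [0.46,  -0.36,  -0.21], [-0.15,  0.14,  0.08], [0.01,  -0.01,  -0.01]]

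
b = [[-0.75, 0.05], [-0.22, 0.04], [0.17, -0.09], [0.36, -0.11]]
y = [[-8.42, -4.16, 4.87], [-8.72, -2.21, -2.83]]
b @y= [[5.88, 3.01, -3.79], [1.5, 0.83, -1.18], [-0.65, -0.51, 1.08], [-2.07, -1.25, 2.06]]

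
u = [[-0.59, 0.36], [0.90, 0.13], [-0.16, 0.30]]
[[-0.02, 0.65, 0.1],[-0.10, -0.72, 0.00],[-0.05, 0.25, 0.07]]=u@ [[-0.08,-0.86,-0.03], [-0.2,0.39,0.23]]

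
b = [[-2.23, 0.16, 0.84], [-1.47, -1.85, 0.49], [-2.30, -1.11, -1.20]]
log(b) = [[(0.24+0.5j), 0.73-1.07j, 1.07+0.51j], [-1.85-0.92j, 0.18+1.96j, 1.17-0.92j], [(-3.85+0.67j), -1.07-1.43j, 1.76+0.67j]]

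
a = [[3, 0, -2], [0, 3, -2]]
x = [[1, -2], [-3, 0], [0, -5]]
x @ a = [[3, -6, 2], [-9, 0, 6], [0, -15, 10]]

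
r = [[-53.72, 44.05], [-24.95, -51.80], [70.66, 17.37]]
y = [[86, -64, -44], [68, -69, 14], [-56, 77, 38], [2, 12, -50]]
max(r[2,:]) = 70.66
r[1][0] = -24.95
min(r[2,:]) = 17.37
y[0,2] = -44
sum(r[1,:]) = -76.75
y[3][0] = 2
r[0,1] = 44.05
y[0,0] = 86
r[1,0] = -24.95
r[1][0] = -24.95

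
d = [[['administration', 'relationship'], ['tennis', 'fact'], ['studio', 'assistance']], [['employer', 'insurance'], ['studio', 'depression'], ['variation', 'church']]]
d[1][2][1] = 'church'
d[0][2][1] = 'assistance'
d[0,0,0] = 'administration'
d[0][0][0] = 'administration'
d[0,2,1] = 'assistance'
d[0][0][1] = 'relationship'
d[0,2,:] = ['studio', 'assistance']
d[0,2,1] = 'assistance'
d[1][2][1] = 'church'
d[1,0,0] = 'employer'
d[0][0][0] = 'administration'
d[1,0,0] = 'employer'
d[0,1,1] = 'fact'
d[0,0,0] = 'administration'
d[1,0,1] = 'insurance'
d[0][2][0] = 'studio'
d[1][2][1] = 'church'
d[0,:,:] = [['administration', 'relationship'], ['tennis', 'fact'], ['studio', 'assistance']]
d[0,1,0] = 'tennis'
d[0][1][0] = 'tennis'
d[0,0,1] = 'relationship'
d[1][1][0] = 'studio'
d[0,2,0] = 'studio'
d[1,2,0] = 'variation'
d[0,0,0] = 'administration'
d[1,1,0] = 'studio'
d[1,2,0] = 'variation'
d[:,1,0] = ['tennis', 'studio']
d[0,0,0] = 'administration'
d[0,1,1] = 'fact'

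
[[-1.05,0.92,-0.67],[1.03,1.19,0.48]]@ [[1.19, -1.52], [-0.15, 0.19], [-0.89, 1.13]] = [[-0.79, 1.01], [0.62, -0.80]]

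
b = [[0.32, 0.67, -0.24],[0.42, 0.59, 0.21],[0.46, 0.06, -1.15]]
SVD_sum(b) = [[0.26, 0.19, -0.47],  [0.10, 0.07, -0.18],  [0.55, 0.39, -0.97]] + [[0.16, 0.42, 0.26], [0.22, 0.58, 0.36], [-0.12, -0.31, -0.19]] + [[-0.11, 0.06, -0.03],[0.10, -0.06, 0.03],[0.03, -0.02, 0.01]]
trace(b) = -0.24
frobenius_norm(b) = 1.65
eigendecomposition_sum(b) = [[0.36, 0.58, 0.02], [0.4, 0.65, 0.02], [0.09, 0.14, 0.0]] + [[-0.16, 0.13, 0.07], [0.11, -0.08, -0.05], [-0.07, 0.06, 0.03]] + [[0.12, -0.04, -0.33],[-0.09, 0.03, 0.24],[0.45, -0.14, -1.19]]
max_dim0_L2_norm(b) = 1.19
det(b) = 0.23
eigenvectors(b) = [[-0.66, -0.79, 0.26], [-0.74, 0.50, -0.19], [-0.16, -0.36, 0.95]]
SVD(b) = [[0.43, -0.54, 0.72], [0.16, -0.74, -0.65], [0.89, 0.4, -0.23]] @ diag([1.3257353620494812, 0.9623795301323996, 0.17734539687759973]) @ [[0.46, 0.33, -0.82], [-0.31, -0.81, -0.5], [-0.83, 0.49, -0.27]]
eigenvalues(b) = [1.01, -0.22, -1.03]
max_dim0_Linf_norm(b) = 1.15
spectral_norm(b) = 1.33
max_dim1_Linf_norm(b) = 1.15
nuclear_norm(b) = 2.47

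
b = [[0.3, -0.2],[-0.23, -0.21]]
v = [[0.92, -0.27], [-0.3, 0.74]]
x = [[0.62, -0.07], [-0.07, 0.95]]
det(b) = -0.11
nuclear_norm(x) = 1.57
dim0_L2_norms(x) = [0.62, 0.95]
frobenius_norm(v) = 1.25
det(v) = 0.60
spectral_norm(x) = 0.96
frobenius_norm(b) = 0.48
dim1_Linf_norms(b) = [0.3, 0.23]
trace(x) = 1.57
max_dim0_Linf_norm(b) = 0.3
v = x + b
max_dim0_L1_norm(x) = 1.02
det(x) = 0.58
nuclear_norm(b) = 0.67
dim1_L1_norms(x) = [0.69, 1.02]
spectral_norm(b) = 0.38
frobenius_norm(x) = 1.14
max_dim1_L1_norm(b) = 0.5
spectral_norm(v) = 1.13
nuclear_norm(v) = 1.66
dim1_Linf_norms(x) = [0.62, 0.95]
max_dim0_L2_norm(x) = 0.95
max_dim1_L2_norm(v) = 0.96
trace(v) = 1.66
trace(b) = 0.09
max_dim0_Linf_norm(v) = 0.92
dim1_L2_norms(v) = [0.96, 0.8]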